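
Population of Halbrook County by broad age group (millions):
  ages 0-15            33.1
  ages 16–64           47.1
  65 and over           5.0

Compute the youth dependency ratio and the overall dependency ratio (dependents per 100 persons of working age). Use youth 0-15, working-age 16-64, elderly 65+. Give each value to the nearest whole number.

Youth dependency ratio = 33.1 / 47.1 × 100 = 70
Total dependency ratio = (33.1 + 5.0) / 47.1 × 100 = 38.1 / 47.1 × 100 = 81

Youth dependency ratio: 70
Total dependency ratio: 81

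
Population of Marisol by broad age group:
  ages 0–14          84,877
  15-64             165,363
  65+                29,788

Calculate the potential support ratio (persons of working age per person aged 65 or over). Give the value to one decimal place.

Potential support ratio = 165,363 / 29,788 = 5.6

Potential support ratio: 5.6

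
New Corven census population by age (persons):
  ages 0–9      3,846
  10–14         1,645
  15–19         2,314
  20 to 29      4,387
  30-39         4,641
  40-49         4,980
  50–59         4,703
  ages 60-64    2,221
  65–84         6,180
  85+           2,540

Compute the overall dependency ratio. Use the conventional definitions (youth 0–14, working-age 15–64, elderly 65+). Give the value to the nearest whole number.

Total dependency ratio: 61

0–14: 3,846 + 1,645 = 5,491
15–64: 2,314 + 4,387 + 4,641 + 4,980 + 4,703 + 2,221 = 23,246
65+: 6,180 + 2,540 = 8,720
Total dependency ratio = (5,491 + 8,720) / 23,246 × 100 = 14,211 / 23,246 × 100 = 61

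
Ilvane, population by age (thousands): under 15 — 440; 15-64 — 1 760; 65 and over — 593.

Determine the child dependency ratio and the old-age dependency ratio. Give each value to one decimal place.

Youth dependency ratio = 440 / 1 760 × 100 = 25.0
Old-age dependency ratio = 593 / 1 760 × 100 = 33.7

Youth dependency ratio: 25.0
Old-age dependency ratio: 33.7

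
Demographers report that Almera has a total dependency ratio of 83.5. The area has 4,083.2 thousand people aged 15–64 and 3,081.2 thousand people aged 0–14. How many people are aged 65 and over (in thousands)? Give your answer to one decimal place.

Aged 65 and over: 328.3

Total dependency ratio = (youth + elderly) / working-age × 100
83.5 = (3,081.2 + E) / 4,083.2 × 100
⇒ 328.3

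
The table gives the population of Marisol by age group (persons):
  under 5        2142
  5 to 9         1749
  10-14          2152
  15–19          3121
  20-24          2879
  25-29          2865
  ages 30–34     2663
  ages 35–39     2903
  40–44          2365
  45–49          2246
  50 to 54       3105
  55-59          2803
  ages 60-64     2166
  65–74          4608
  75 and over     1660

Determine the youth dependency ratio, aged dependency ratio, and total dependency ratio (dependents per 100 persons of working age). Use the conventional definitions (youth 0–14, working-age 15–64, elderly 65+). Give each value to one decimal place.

Youth dependency ratio: 22.3
Old-age dependency ratio: 23.1
Total dependency ratio: 45.4

0–14: 2142 + 1749 + 2152 = 6043
15–64: 3121 + 2879 + 2865 + 2663 + 2903 + 2365 + 2246 + 3105 + 2803 + 2166 = 27116
65+: 4608 + 1660 = 6268
Youth dependency ratio = 6043 / 27116 × 100 = 22.3
Old-age dependency ratio = 6268 / 27116 × 100 = 23.1
Total dependency ratio = (6043 + 6268) / 27116 × 100 = 12311 / 27116 × 100 = 45.4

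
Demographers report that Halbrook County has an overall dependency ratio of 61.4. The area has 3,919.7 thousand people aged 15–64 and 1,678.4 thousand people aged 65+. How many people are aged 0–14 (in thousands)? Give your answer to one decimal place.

Aged 0–14: 728.3

Total dependency ratio = (youth + elderly) / working-age × 100
61.4 = (Y + 1,678.4) / 3,919.7 × 100
⇒ 728.3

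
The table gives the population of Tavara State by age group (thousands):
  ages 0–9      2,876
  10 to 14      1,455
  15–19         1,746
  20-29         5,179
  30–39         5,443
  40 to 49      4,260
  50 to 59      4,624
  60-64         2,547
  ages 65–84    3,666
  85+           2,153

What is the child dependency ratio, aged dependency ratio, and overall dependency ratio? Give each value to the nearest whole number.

Youth dependency ratio: 18
Old-age dependency ratio: 24
Total dependency ratio: 43

0–14: 2,876 + 1,455 = 4,331
15–64: 1,746 + 5,179 + 5,443 + 4,260 + 4,624 + 2,547 = 23,799
65+: 3,666 + 2,153 = 5,819
Youth dependency ratio = 4,331 / 23,799 × 100 = 18
Old-age dependency ratio = 5,819 / 23,799 × 100 = 24
Total dependency ratio = (4,331 + 5,819) / 23,799 × 100 = 10,150 / 23,799 × 100 = 43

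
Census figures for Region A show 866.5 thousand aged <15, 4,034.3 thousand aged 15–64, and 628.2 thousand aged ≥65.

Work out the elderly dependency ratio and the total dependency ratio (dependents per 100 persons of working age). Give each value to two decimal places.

Old-age dependency ratio = 628.2 / 4,034.3 × 100 = 15.57
Total dependency ratio = (866.5 + 628.2) / 4,034.3 × 100 = 1,494.7 / 4,034.3 × 100 = 37.05

Old-age dependency ratio: 15.57
Total dependency ratio: 37.05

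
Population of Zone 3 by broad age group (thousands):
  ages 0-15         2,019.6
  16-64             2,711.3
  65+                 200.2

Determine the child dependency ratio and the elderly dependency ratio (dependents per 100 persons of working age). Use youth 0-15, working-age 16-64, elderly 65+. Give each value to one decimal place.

Youth dependency ratio: 74.5
Old-age dependency ratio: 7.4

Youth dependency ratio = 2,019.6 / 2,711.3 × 100 = 74.5
Old-age dependency ratio = 200.2 / 2,711.3 × 100 = 7.4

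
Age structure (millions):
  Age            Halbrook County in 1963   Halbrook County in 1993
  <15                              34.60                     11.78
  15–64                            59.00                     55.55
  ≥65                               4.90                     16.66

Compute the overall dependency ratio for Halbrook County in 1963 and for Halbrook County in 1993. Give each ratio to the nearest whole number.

Halbrook County in 1963: 67
Halbrook County in 1993: 51

Halbrook County in 1963: (34.60 + 4.90) / 59.00 × 100 = 39.50 / 59.00 × 100 = 67
Halbrook County in 1993: (11.78 + 16.66) / 55.55 × 100 = 28.44 / 55.55 × 100 = 51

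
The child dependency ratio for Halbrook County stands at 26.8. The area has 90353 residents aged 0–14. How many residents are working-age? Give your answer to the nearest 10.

Youth dependency ratio = youth / working-age × 100
26.8 = 90353 / W × 100
⇒ 337140

Working-age: 337140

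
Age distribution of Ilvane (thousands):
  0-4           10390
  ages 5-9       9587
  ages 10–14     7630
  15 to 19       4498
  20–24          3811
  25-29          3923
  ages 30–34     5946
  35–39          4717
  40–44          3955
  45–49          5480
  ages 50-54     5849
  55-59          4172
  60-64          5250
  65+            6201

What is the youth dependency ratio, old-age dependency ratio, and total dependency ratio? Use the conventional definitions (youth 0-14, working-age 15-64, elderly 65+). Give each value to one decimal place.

0–14: 10390 + 9587 + 7630 = 27607
15–64: 4498 + 3811 + 3923 + 5946 + 4717 + 3955 + 5480 + 5849 + 4172 + 5250 = 47601
65+: 6201
Youth dependency ratio = 27607 / 47601 × 100 = 58.0
Old-age dependency ratio = 6201 / 47601 × 100 = 13.0
Total dependency ratio = (27607 + 6201) / 47601 × 100 = 33808 / 47601 × 100 = 71.0

Youth dependency ratio: 58.0
Old-age dependency ratio: 13.0
Total dependency ratio: 71.0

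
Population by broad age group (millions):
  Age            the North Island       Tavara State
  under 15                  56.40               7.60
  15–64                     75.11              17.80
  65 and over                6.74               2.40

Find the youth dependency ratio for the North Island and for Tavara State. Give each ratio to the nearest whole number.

the North Island: 56.40 / 75.11 × 100 = 75
Tavara State: 7.60 / 17.80 × 100 = 43

the North Island: 75
Tavara State: 43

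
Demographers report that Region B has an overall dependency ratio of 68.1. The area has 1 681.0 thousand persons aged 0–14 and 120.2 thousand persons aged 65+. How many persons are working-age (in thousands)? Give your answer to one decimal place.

Working-age: 2 644.9

Total dependency ratio = (youth + elderly) / working-age × 100
68.1 = (1 681.0 + 120.2) / W × 100
⇒ 2 644.9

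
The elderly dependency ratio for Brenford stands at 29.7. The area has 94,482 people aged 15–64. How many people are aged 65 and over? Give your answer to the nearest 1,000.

Old-age dependency ratio = elderly / working-age × 100
29.7 = E / 94,482 × 100
⇒ 28,000

Aged 65 and over: 28,000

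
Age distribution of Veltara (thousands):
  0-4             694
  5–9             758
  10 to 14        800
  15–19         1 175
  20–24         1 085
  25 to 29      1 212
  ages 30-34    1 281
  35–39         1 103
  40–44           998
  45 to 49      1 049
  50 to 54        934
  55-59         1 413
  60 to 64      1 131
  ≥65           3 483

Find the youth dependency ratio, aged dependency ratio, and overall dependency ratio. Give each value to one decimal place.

Youth dependency ratio: 19.8
Old-age dependency ratio: 30.6
Total dependency ratio: 50.4

0–14: 694 + 758 + 800 = 2 252
15–64: 1 175 + 1 085 + 1 212 + 1 281 + 1 103 + 998 + 1 049 + 934 + 1 413 + 1 131 = 11 381
65+: 3 483
Youth dependency ratio = 2 252 / 11 381 × 100 = 19.8
Old-age dependency ratio = 3 483 / 11 381 × 100 = 30.6
Total dependency ratio = (2 252 + 3 483) / 11 381 × 100 = 5 735 / 11 381 × 100 = 50.4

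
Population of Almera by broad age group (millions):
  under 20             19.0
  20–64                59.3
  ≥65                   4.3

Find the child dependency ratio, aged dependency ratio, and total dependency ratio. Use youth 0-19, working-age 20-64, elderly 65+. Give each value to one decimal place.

Youth dependency ratio = 19.0 / 59.3 × 100 = 32.0
Old-age dependency ratio = 4.3 / 59.3 × 100 = 7.3
Total dependency ratio = (19.0 + 4.3) / 59.3 × 100 = 23.3 / 59.3 × 100 = 39.3

Youth dependency ratio: 32.0
Old-age dependency ratio: 7.3
Total dependency ratio: 39.3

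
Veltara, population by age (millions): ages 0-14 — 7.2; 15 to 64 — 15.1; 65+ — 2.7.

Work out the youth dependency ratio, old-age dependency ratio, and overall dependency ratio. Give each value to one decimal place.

Youth dependency ratio = 7.2 / 15.1 × 100 = 47.7
Old-age dependency ratio = 2.7 / 15.1 × 100 = 17.9
Total dependency ratio = (7.2 + 2.7) / 15.1 × 100 = 9.9 / 15.1 × 100 = 65.6

Youth dependency ratio: 47.7
Old-age dependency ratio: 17.9
Total dependency ratio: 65.6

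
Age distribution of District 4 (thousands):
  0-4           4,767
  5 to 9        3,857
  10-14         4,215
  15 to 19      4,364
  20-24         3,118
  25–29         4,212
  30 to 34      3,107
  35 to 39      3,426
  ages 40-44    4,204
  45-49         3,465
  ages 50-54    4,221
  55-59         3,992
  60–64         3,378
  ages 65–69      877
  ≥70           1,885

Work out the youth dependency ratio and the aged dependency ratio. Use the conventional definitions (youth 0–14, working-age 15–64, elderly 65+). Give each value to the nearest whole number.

Youth dependency ratio: 34
Old-age dependency ratio: 7

0–14: 4,767 + 3,857 + 4,215 = 12,839
15–64: 4,364 + 3,118 + 4,212 + 3,107 + 3,426 + 4,204 + 3,465 + 4,221 + 3,992 + 3,378 = 37,487
65+: 877 + 1,885 = 2,762
Youth dependency ratio = 12,839 / 37,487 × 100 = 34
Old-age dependency ratio = 2,762 / 37,487 × 100 = 7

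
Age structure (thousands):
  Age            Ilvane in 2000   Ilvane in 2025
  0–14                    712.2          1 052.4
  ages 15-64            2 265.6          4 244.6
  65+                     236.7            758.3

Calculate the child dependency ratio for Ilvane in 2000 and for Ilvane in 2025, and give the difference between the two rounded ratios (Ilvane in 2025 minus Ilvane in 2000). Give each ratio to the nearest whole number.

Ilvane in 2000: 31
Ilvane in 2025: 25
Difference: -6

Ilvane in 2000: 712.2 / 2 265.6 × 100 = 31
Ilvane in 2025: 1 052.4 / 4 244.6 × 100 = 25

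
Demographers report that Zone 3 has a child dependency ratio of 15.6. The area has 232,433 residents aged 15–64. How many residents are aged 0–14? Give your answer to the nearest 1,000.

Youth dependency ratio = youth / working-age × 100
15.6 = Y / 232,433 × 100
⇒ 36,000

Aged 0–14: 36,000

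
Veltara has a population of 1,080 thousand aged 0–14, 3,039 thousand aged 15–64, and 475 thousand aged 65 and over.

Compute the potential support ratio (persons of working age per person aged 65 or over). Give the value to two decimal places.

Potential support ratio = 3,039 / 475 = 6.40

Potential support ratio: 6.40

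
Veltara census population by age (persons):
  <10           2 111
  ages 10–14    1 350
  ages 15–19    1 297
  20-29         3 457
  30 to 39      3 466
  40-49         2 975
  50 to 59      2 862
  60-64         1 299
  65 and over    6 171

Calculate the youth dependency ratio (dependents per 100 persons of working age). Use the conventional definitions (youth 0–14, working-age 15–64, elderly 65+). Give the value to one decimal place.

Youth dependency ratio: 22.5

0–14: 2 111 + 1 350 = 3 461
15–64: 1 297 + 3 457 + 3 466 + 2 975 + 2 862 + 1 299 = 15 356
65+: 6 171
Youth dependency ratio = 3 461 / 15 356 × 100 = 22.5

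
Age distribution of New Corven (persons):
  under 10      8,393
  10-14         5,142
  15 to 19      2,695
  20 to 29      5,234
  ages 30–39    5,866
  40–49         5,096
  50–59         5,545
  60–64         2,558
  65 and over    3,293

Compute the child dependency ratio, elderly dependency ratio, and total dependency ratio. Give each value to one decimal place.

0–14: 8,393 + 5,142 = 13,535
15–64: 2,695 + 5,234 + 5,866 + 5,096 + 5,545 + 2,558 = 26,994
65+: 3,293
Youth dependency ratio = 13,535 / 26,994 × 100 = 50.1
Old-age dependency ratio = 3,293 / 26,994 × 100 = 12.2
Total dependency ratio = (13,535 + 3,293) / 26,994 × 100 = 16,828 / 26,994 × 100 = 62.3

Youth dependency ratio: 50.1
Old-age dependency ratio: 12.2
Total dependency ratio: 62.3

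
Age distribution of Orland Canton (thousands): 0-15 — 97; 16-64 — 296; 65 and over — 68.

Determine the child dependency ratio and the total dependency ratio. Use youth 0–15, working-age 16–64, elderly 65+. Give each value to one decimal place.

Youth dependency ratio = 97 / 296 × 100 = 32.8
Total dependency ratio = (97 + 68) / 296 × 100 = 165 / 296 × 100 = 55.7

Youth dependency ratio: 32.8
Total dependency ratio: 55.7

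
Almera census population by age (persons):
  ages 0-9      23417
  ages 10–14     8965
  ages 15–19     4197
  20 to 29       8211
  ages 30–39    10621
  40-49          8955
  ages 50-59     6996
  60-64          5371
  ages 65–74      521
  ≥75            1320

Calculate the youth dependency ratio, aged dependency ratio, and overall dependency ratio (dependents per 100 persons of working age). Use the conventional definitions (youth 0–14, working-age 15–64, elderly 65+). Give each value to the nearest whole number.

0–14: 23417 + 8965 = 32382
15–64: 4197 + 8211 + 10621 + 8955 + 6996 + 5371 = 44351
65+: 521 + 1320 = 1841
Youth dependency ratio = 32382 / 44351 × 100 = 73
Old-age dependency ratio = 1841 / 44351 × 100 = 4
Total dependency ratio = (32382 + 1841) / 44351 × 100 = 34223 / 44351 × 100 = 77

Youth dependency ratio: 73
Old-age dependency ratio: 4
Total dependency ratio: 77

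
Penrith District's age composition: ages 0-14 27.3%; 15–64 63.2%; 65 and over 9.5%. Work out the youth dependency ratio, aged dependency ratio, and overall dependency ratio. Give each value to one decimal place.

Youth dependency ratio: 43.2
Old-age dependency ratio: 15.0
Total dependency ratio: 58.2

Youth dependency ratio = 27.3 / 63.2 × 100 = 43.2
Old-age dependency ratio = 9.5 / 63.2 × 100 = 15.0
Total dependency ratio = (27.3 + 9.5) / 63.2 × 100 = 36.8 / 63.2 × 100 = 58.2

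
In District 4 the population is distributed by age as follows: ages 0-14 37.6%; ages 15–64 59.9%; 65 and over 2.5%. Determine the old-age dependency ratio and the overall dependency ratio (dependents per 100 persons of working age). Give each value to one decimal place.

Old-age dependency ratio = 2.5 / 59.9 × 100 = 4.2
Total dependency ratio = (37.6 + 2.5) / 59.9 × 100 = 40.1 / 59.9 × 100 = 66.9

Old-age dependency ratio: 4.2
Total dependency ratio: 66.9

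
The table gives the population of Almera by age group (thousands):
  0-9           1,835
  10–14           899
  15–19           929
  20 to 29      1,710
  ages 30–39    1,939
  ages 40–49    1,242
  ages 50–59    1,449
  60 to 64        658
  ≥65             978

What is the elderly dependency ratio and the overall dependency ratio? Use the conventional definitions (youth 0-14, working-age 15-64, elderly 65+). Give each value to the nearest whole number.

0–14: 1,835 + 899 = 2,734
15–64: 929 + 1,710 + 1,939 + 1,242 + 1,449 + 658 = 7,927
65+: 978
Old-age dependency ratio = 978 / 7,927 × 100 = 12
Total dependency ratio = (2,734 + 978) / 7,927 × 100 = 3,712 / 7,927 × 100 = 47

Old-age dependency ratio: 12
Total dependency ratio: 47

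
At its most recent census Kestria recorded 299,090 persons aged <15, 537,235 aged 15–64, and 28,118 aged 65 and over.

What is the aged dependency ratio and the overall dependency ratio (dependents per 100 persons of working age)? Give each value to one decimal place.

Old-age dependency ratio: 5.2
Total dependency ratio: 60.9

Old-age dependency ratio = 28,118 / 537,235 × 100 = 5.2
Total dependency ratio = (299,090 + 28,118) / 537,235 × 100 = 327,208 / 537,235 × 100 = 60.9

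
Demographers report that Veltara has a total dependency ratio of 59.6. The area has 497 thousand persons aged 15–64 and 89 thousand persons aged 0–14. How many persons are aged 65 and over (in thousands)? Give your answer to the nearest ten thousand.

Aged 65 and over: 210

Total dependency ratio = (youth + elderly) / working-age × 100
59.6 = (89 + E) / 497 × 100
⇒ 210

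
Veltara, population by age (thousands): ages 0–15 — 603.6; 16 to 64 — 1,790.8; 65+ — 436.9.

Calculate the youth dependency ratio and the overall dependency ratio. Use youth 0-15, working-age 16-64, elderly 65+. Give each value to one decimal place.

Youth dependency ratio = 603.6 / 1,790.8 × 100 = 33.7
Total dependency ratio = (603.6 + 436.9) / 1,790.8 × 100 = 1,040.5 / 1,790.8 × 100 = 58.1

Youth dependency ratio: 33.7
Total dependency ratio: 58.1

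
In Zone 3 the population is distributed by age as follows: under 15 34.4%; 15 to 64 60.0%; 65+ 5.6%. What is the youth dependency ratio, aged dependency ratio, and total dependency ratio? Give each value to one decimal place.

Youth dependency ratio: 57.3
Old-age dependency ratio: 9.3
Total dependency ratio: 66.7

Youth dependency ratio = 34.4 / 60.0 × 100 = 57.3
Old-age dependency ratio = 5.6 / 60.0 × 100 = 9.3
Total dependency ratio = (34.4 + 5.6) / 60.0 × 100 = 40.0 / 60.0 × 100 = 66.7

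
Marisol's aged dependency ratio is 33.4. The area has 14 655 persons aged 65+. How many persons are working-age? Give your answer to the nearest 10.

Working-age: 43 880

Old-age dependency ratio = elderly / working-age × 100
33.4 = 14 655 / W × 100
⇒ 43 880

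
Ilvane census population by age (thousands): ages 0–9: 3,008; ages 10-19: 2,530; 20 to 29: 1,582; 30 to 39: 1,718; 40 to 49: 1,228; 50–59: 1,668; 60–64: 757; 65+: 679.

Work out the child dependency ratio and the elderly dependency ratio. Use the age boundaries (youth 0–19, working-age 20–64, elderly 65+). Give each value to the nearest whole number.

0–19: 3,008 + 2,530 = 5,538
20–64: 1,582 + 1,718 + 1,228 + 1,668 + 757 = 6,953
65+: 679
Youth dependency ratio = 5,538 / 6,953 × 100 = 80
Old-age dependency ratio = 679 / 6,953 × 100 = 10

Youth dependency ratio: 80
Old-age dependency ratio: 10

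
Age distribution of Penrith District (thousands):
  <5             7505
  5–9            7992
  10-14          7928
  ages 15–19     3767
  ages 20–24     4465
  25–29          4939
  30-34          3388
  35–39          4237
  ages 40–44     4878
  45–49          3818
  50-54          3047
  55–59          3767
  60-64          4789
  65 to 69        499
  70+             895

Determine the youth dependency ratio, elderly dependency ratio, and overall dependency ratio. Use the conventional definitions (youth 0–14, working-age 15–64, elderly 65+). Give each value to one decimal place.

Youth dependency ratio: 57.0
Old-age dependency ratio: 3.4
Total dependency ratio: 60.4

0–14: 7505 + 7992 + 7928 = 23425
15–64: 3767 + 4465 + 4939 + 3388 + 4237 + 4878 + 3818 + 3047 + 3767 + 4789 = 41095
65+: 499 + 895 = 1394
Youth dependency ratio = 23425 / 41095 × 100 = 57.0
Old-age dependency ratio = 1394 / 41095 × 100 = 3.4
Total dependency ratio = (23425 + 1394) / 41095 × 100 = 24819 / 41095 × 100 = 60.4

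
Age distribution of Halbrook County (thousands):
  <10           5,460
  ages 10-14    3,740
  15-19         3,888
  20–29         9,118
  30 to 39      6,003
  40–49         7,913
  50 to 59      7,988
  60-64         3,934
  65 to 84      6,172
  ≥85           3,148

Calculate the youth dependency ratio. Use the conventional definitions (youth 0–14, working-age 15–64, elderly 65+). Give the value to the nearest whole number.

Youth dependency ratio: 24

0–14: 5,460 + 3,740 = 9,200
15–64: 3,888 + 9,118 + 6,003 + 7,913 + 7,988 + 3,934 = 38,844
65+: 6,172 + 3,148 = 9,320
Youth dependency ratio = 9,200 / 38,844 × 100 = 24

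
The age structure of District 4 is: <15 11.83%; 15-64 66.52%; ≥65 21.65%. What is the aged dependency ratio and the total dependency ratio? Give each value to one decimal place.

Old-age dependency ratio = 21.65 / 66.52 × 100 = 32.5
Total dependency ratio = (11.83 + 21.65) / 66.52 × 100 = 33.48 / 66.52 × 100 = 50.3

Old-age dependency ratio: 32.5
Total dependency ratio: 50.3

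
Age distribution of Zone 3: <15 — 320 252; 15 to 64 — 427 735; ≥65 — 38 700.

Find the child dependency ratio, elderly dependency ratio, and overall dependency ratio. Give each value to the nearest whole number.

Youth dependency ratio: 75
Old-age dependency ratio: 9
Total dependency ratio: 84

Youth dependency ratio = 320 252 / 427 735 × 100 = 75
Old-age dependency ratio = 38 700 / 427 735 × 100 = 9
Total dependency ratio = (320 252 + 38 700) / 427 735 × 100 = 358 952 / 427 735 × 100 = 84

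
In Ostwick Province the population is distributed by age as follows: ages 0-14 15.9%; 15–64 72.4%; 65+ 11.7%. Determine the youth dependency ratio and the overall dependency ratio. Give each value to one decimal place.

Youth dependency ratio = 15.9 / 72.4 × 100 = 22.0
Total dependency ratio = (15.9 + 11.7) / 72.4 × 100 = 27.6 / 72.4 × 100 = 38.1

Youth dependency ratio: 22.0
Total dependency ratio: 38.1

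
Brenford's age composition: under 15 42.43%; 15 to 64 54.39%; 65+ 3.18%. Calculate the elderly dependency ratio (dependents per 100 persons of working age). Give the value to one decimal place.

Old-age dependency ratio = 3.18 / 54.39 × 100 = 5.8

Old-age dependency ratio: 5.8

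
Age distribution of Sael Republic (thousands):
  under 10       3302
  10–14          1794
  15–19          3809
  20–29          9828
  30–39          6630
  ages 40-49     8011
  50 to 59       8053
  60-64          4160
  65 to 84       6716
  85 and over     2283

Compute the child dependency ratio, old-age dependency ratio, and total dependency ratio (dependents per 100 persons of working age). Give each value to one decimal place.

0–14: 3302 + 1794 = 5096
15–64: 3809 + 9828 + 6630 + 8011 + 8053 + 4160 = 40491
65+: 6716 + 2283 = 8999
Youth dependency ratio = 5096 / 40491 × 100 = 12.6
Old-age dependency ratio = 8999 / 40491 × 100 = 22.2
Total dependency ratio = (5096 + 8999) / 40491 × 100 = 14095 / 40491 × 100 = 34.8

Youth dependency ratio: 12.6
Old-age dependency ratio: 22.2
Total dependency ratio: 34.8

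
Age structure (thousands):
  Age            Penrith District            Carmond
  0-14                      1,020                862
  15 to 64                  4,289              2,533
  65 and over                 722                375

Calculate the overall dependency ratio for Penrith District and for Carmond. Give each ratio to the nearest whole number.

Penrith District: (1,020 + 722) / 4,289 × 100 = 1,742 / 4,289 × 100 = 41
Carmond: (862 + 375) / 2,533 × 100 = 1,237 / 2,533 × 100 = 49

Penrith District: 41
Carmond: 49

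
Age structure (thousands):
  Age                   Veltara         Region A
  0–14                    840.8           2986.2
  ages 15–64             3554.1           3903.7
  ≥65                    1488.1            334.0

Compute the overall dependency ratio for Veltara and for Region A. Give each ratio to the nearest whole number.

Veltara: (840.8 + 1488.1) / 3554.1 × 100 = 2328.9 / 3554.1 × 100 = 66
Region A: (2986.2 + 334.0) / 3903.7 × 100 = 3320.2 / 3903.7 × 100 = 85

Veltara: 66
Region A: 85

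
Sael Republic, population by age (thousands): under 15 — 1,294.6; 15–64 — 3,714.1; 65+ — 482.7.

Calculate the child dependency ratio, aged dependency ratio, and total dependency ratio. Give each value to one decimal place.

Youth dependency ratio: 34.9
Old-age dependency ratio: 13.0
Total dependency ratio: 47.9

Youth dependency ratio = 1,294.6 / 3,714.1 × 100 = 34.9
Old-age dependency ratio = 482.7 / 3,714.1 × 100 = 13.0
Total dependency ratio = (1,294.6 + 482.7) / 3,714.1 × 100 = 1,777.3 / 3,714.1 × 100 = 47.9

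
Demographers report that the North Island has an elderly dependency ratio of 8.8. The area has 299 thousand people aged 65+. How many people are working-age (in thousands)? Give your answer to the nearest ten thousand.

Working-age: 3 400

Old-age dependency ratio = elderly / working-age × 100
8.8 = 299 / W × 100
⇒ 3 400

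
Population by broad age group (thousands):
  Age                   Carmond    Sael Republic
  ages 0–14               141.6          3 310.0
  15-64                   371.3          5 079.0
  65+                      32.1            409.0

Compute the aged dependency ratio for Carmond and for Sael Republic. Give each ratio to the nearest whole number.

Carmond: 32.1 / 371.3 × 100 = 9
Sael Republic: 409.0 / 5 079.0 × 100 = 8

Carmond: 9
Sael Republic: 8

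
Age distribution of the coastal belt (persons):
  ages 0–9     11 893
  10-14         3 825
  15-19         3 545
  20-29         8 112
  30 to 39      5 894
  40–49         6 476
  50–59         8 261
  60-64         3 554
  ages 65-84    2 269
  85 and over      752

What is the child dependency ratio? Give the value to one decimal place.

0–14: 11 893 + 3 825 = 15 718
15–64: 3 545 + 8 112 + 5 894 + 6 476 + 8 261 + 3 554 = 35 842
65+: 2 269 + 752 = 3 021
Youth dependency ratio = 15 718 / 35 842 × 100 = 43.9

Youth dependency ratio: 43.9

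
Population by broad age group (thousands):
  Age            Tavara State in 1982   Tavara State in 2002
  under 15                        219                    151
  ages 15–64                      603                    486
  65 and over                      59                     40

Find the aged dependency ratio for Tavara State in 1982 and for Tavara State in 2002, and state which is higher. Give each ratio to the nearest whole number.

Tavara State in 1982: 10
Tavara State in 2002: 8
Higher: Tavara State in 1982

Tavara State in 1982: 59 / 603 × 100 = 10
Tavara State in 2002: 40 / 486 × 100 = 8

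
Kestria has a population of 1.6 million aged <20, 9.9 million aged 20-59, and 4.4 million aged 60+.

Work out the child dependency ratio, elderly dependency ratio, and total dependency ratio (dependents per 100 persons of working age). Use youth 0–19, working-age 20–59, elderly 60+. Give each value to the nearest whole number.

Youth dependency ratio = 1.6 / 9.9 × 100 = 16
Old-age dependency ratio = 4.4 / 9.9 × 100 = 44
Total dependency ratio = (1.6 + 4.4) / 9.9 × 100 = 6.0 / 9.9 × 100 = 61

Youth dependency ratio: 16
Old-age dependency ratio: 44
Total dependency ratio: 61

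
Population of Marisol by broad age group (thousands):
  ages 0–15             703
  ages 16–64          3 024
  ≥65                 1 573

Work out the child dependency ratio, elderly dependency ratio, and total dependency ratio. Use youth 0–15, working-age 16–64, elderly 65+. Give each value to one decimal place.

Youth dependency ratio: 23.2
Old-age dependency ratio: 52.0
Total dependency ratio: 75.3

Youth dependency ratio = 703 / 3 024 × 100 = 23.2
Old-age dependency ratio = 1 573 / 3 024 × 100 = 52.0
Total dependency ratio = (703 + 1 573) / 3 024 × 100 = 2 276 / 3 024 × 100 = 75.3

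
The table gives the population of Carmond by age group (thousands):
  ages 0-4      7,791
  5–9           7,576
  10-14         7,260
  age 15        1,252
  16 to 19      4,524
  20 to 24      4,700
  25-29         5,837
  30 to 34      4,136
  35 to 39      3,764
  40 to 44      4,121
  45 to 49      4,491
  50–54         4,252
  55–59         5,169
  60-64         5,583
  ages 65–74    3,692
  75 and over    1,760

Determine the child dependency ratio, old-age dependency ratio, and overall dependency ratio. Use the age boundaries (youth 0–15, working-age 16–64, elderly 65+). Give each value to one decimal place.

0–15: 7,791 + 7,576 + 7,260 + 1,252 = 23,879
16–64: 4,524 + 4,700 + 5,837 + 4,136 + 3,764 + 4,121 + 4,491 + 4,252 + 5,169 + 5,583 = 46,577
65+: 3,692 + 1,760 = 5,452
Youth dependency ratio = 23,879 / 46,577 × 100 = 51.3
Old-age dependency ratio = 5,452 / 46,577 × 100 = 11.7
Total dependency ratio = (23,879 + 5,452) / 46,577 × 100 = 29,331 / 46,577 × 100 = 63.0

Youth dependency ratio: 51.3
Old-age dependency ratio: 11.7
Total dependency ratio: 63.0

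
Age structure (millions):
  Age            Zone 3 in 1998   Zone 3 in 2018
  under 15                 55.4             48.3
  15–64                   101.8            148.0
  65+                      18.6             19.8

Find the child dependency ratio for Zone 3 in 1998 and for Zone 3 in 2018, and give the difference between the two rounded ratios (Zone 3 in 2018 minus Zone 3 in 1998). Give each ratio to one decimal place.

Zone 3 in 1998: 54.4
Zone 3 in 2018: 32.6
Difference: -21.8

Zone 3 in 1998: 55.4 / 101.8 × 100 = 54.4
Zone 3 in 2018: 48.3 / 148.0 × 100 = 32.6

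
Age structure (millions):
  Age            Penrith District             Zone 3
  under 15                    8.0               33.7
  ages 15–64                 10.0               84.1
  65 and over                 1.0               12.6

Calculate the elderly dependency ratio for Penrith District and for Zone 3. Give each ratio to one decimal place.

Penrith District: 1.0 / 10.0 × 100 = 10.0
Zone 3: 12.6 / 84.1 × 100 = 15.0

Penrith District: 10.0
Zone 3: 15.0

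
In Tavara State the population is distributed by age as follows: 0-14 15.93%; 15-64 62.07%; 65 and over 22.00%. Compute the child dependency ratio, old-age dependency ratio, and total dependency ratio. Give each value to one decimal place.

Youth dependency ratio: 25.7
Old-age dependency ratio: 35.4
Total dependency ratio: 61.1

Youth dependency ratio = 15.93 / 62.07 × 100 = 25.7
Old-age dependency ratio = 22.00 / 62.07 × 100 = 35.4
Total dependency ratio = (15.93 + 22.00) / 62.07 × 100 = 37.93 / 62.07 × 100 = 61.1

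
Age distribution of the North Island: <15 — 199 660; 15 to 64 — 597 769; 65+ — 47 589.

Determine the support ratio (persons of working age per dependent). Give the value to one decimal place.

Support ratio: 2.4

Support ratio = 597 769 / (199 660 + 47 589) = 597 769 / 247 249 = 2.4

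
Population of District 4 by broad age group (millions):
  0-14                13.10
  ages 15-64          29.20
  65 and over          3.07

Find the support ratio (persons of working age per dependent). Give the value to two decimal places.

Support ratio = 29.20 / (13.10 + 3.07) = 29.20 / 16.17 = 1.81

Support ratio: 1.81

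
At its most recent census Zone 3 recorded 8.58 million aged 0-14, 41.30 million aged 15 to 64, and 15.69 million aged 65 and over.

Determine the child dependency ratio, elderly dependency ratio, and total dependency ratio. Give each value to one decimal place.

Youth dependency ratio: 20.8
Old-age dependency ratio: 38.0
Total dependency ratio: 58.8

Youth dependency ratio = 8.58 / 41.30 × 100 = 20.8
Old-age dependency ratio = 15.69 / 41.30 × 100 = 38.0
Total dependency ratio = (8.58 + 15.69) / 41.30 × 100 = 24.27 / 41.30 × 100 = 58.8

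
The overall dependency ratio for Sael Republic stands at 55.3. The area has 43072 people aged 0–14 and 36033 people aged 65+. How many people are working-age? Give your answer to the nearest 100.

Working-age: 143000

Total dependency ratio = (youth + elderly) / working-age × 100
55.3 = (43072 + 36033) / W × 100
⇒ 143000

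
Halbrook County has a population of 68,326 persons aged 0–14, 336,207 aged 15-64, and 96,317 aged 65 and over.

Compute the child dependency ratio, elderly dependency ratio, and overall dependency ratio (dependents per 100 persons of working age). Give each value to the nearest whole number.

Youth dependency ratio: 20
Old-age dependency ratio: 29
Total dependency ratio: 49

Youth dependency ratio = 68,326 / 336,207 × 100 = 20
Old-age dependency ratio = 96,317 / 336,207 × 100 = 29
Total dependency ratio = (68,326 + 96,317) / 336,207 × 100 = 164,643 / 336,207 × 100 = 49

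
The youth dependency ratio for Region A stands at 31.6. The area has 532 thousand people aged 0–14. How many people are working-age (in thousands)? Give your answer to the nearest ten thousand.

Youth dependency ratio = youth / working-age × 100
31.6 = 532 / W × 100
⇒ 1 680

Working-age: 1 680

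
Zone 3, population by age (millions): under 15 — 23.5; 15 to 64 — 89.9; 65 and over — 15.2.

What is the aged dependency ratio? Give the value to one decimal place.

Old-age dependency ratio: 16.9

Old-age dependency ratio = 15.2 / 89.9 × 100 = 16.9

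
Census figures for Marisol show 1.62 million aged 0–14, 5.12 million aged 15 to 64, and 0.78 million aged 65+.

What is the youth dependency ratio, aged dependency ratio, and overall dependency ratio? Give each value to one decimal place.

Youth dependency ratio: 31.6
Old-age dependency ratio: 15.2
Total dependency ratio: 46.9

Youth dependency ratio = 1.62 / 5.12 × 100 = 31.6
Old-age dependency ratio = 0.78 / 5.12 × 100 = 15.2
Total dependency ratio = (1.62 + 0.78) / 5.12 × 100 = 2.40 / 5.12 × 100 = 46.9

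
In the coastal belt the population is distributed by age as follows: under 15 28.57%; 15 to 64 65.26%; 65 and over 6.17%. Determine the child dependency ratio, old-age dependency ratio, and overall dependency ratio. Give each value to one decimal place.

Youth dependency ratio = 28.57 / 65.26 × 100 = 43.8
Old-age dependency ratio = 6.17 / 65.26 × 100 = 9.5
Total dependency ratio = (28.57 + 6.17) / 65.26 × 100 = 34.74 / 65.26 × 100 = 53.2

Youth dependency ratio: 43.8
Old-age dependency ratio: 9.5
Total dependency ratio: 53.2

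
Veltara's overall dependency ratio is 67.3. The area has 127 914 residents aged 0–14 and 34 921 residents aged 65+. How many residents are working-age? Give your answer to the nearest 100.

Total dependency ratio = (youth + elderly) / working-age × 100
67.3 = (127 914 + 34 921) / W × 100
⇒ 242 000

Working-age: 242 000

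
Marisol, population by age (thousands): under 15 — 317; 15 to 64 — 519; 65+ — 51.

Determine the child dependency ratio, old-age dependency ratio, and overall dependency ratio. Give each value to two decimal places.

Youth dependency ratio: 61.08
Old-age dependency ratio: 9.83
Total dependency ratio: 70.91

Youth dependency ratio = 317 / 519 × 100 = 61.08
Old-age dependency ratio = 51 / 519 × 100 = 9.83
Total dependency ratio = (317 + 51) / 519 × 100 = 368 / 519 × 100 = 70.91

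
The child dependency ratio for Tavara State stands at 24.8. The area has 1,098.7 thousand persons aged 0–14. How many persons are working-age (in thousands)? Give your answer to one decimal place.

Working-age: 4,430.2

Youth dependency ratio = youth / working-age × 100
24.8 = 1,098.7 / W × 100
⇒ 4,430.2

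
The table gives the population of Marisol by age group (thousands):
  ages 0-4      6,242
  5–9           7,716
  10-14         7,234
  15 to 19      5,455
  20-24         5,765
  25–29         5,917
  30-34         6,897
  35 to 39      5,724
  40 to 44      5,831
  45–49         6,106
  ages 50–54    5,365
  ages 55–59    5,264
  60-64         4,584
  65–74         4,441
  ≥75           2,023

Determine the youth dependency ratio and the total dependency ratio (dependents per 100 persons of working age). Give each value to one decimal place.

Youth dependency ratio: 37.2
Total dependency ratio: 48.6

0–14: 6,242 + 7,716 + 7,234 = 21,192
15–64: 5,455 + 5,765 + 5,917 + 6,897 + 5,724 + 5,831 + 6,106 + 5,365 + 5,264 + 4,584 = 56,908
65+: 4,441 + 2,023 = 6,464
Youth dependency ratio = 21,192 / 56,908 × 100 = 37.2
Total dependency ratio = (21,192 + 6,464) / 56,908 × 100 = 27,656 / 56,908 × 100 = 48.6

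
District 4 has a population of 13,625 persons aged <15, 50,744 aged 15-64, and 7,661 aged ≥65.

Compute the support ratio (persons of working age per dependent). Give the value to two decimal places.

Support ratio: 2.38

Support ratio = 50,744 / (13,625 + 7,661) = 50,744 / 21,286 = 2.38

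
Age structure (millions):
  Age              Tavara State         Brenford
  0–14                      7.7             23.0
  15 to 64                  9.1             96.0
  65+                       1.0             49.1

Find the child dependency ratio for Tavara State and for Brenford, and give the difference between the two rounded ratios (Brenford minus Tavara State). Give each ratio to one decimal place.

Tavara State: 7.7 / 9.1 × 100 = 84.6
Brenford: 23.0 / 96.0 × 100 = 24.0

Tavara State: 84.6
Brenford: 24.0
Difference: -60.6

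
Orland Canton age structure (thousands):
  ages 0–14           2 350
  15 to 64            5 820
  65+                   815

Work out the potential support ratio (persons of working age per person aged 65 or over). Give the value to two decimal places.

Potential support ratio = 5 820 / 815 = 7.14

Potential support ratio: 7.14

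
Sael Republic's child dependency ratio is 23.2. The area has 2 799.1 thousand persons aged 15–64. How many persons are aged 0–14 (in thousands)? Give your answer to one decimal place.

Aged 0–14: 649.4

Youth dependency ratio = youth / working-age × 100
23.2 = Y / 2 799.1 × 100
⇒ 649.4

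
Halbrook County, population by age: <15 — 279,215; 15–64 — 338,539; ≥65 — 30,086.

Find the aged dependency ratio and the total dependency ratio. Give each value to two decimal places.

Old-age dependency ratio: 8.89
Total dependency ratio: 91.36

Old-age dependency ratio = 30,086 / 338,539 × 100 = 8.89
Total dependency ratio = (279,215 + 30,086) / 338,539 × 100 = 309,301 / 338,539 × 100 = 91.36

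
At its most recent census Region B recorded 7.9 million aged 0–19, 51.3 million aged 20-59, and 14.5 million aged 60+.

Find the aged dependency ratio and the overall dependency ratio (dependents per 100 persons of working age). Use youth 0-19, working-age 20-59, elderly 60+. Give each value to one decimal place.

Old-age dependency ratio = 14.5 / 51.3 × 100 = 28.3
Total dependency ratio = (7.9 + 14.5) / 51.3 × 100 = 22.4 / 51.3 × 100 = 43.7

Old-age dependency ratio: 28.3
Total dependency ratio: 43.7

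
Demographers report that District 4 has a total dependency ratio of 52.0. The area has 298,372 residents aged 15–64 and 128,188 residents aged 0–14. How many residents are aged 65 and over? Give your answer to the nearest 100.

Total dependency ratio = (youth + elderly) / working-age × 100
52.0 = (128,188 + E) / 298,372 × 100
⇒ 27,000

Aged 65 and over: 27,000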